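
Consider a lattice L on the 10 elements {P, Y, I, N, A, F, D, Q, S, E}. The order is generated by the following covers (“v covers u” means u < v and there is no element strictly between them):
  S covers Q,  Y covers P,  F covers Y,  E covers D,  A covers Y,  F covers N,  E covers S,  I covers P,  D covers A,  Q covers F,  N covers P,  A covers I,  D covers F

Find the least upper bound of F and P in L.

F

Common upper bounds of {F, P}: D, E, F, Q, S.
The least among these is F.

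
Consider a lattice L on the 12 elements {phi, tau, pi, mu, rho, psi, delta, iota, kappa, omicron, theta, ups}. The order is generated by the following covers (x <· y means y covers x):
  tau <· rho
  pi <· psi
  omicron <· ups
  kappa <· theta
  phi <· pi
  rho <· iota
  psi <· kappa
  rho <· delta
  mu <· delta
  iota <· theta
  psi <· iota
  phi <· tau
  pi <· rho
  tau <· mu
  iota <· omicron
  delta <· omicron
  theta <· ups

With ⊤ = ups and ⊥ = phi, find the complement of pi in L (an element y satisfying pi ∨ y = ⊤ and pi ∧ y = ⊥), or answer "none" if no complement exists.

For every candidate y, either pi ∨ y ≠ ups or pi ∧ y ≠ phi; no complement exists.

none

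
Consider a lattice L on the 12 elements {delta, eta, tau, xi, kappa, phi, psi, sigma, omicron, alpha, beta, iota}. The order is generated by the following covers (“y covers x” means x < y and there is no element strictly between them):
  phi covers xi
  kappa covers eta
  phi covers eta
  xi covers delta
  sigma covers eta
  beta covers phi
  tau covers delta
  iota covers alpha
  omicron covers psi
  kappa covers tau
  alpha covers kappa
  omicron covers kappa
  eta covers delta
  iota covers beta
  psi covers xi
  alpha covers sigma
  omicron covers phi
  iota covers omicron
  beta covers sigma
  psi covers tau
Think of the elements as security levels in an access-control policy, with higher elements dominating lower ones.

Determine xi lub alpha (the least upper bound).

iota

Common upper bounds of {xi, alpha}: iota.
The least among these is iota.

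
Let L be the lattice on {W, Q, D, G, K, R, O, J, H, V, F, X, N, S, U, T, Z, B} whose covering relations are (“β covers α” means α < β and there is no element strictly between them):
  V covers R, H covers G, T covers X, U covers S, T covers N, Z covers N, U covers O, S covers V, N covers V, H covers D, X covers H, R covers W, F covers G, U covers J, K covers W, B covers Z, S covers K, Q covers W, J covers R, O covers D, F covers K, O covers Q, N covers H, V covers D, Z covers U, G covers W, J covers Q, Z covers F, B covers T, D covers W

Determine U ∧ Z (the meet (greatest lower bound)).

Common lower bounds of {U, Z}: D, J, K, O, Q, R, S, U, V, W.
The greatest among these is U.

U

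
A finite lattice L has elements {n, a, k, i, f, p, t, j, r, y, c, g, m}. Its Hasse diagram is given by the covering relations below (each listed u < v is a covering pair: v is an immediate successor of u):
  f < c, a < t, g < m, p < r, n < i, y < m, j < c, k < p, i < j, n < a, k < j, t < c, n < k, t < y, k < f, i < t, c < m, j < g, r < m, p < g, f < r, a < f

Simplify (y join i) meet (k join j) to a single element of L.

i

y ∨ i = y
k ∨ j = j
y ∧ j = i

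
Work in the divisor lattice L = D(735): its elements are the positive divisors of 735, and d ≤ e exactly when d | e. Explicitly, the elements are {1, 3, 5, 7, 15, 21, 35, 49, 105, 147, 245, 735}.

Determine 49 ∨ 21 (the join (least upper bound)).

147

Common upper bounds of {49, 21}: 147, 735.
The least among these is 147.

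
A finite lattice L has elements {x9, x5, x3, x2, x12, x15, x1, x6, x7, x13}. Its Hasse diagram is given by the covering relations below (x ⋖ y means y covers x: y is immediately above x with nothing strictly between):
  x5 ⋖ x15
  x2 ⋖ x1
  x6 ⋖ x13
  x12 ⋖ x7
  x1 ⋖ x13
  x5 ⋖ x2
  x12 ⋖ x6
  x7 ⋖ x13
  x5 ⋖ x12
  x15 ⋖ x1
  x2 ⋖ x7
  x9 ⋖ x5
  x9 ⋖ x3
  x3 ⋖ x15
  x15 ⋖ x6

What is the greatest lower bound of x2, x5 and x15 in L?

Common lower bounds of {x2, x5, x15}: x5, x9.
The greatest among these is x5.

x5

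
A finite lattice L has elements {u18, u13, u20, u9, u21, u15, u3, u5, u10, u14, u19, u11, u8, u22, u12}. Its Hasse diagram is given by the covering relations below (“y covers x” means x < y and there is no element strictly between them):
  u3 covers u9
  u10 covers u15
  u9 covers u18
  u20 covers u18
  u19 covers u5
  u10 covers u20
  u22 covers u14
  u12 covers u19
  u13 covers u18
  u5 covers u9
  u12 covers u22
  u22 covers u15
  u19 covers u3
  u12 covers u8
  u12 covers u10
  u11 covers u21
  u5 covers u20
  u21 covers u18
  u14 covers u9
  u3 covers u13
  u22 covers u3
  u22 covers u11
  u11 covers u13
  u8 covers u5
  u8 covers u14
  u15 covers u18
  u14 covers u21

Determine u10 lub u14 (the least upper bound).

Common upper bounds of {u10, u14}: u12.
The least among these is u12.

u12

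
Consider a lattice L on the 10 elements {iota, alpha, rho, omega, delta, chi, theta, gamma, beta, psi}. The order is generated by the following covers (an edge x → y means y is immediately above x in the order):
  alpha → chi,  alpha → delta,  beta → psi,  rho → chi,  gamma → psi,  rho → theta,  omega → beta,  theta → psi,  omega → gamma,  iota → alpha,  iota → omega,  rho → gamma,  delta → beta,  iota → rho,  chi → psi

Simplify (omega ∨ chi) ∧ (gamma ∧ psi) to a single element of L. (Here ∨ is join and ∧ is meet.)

gamma

omega ∨ chi = psi
gamma ∧ psi = gamma
psi ∧ gamma = gamma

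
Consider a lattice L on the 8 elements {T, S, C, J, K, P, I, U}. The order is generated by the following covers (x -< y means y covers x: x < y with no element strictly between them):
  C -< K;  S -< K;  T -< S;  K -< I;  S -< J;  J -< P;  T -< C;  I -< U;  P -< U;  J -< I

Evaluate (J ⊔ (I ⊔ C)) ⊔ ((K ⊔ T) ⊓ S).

I

I ∨ C = I
J ∨ I = I
K ∨ T = K
K ∧ S = S
I ∨ S = I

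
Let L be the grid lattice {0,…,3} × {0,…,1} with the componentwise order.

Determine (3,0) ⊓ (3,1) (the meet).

In a product of chains, the meet is componentwise min, giving (3,0).

(3,0)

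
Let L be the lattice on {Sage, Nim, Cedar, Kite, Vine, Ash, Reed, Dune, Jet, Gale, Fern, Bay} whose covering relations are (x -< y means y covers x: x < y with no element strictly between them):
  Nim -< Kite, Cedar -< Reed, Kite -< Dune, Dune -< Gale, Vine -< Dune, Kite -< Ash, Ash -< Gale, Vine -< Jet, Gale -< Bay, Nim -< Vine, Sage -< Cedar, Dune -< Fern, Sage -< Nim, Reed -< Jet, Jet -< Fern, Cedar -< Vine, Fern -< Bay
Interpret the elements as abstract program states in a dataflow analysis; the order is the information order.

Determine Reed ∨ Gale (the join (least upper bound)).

Common upper bounds of {Reed, Gale}: Bay.
The least among these is Bay.

Bay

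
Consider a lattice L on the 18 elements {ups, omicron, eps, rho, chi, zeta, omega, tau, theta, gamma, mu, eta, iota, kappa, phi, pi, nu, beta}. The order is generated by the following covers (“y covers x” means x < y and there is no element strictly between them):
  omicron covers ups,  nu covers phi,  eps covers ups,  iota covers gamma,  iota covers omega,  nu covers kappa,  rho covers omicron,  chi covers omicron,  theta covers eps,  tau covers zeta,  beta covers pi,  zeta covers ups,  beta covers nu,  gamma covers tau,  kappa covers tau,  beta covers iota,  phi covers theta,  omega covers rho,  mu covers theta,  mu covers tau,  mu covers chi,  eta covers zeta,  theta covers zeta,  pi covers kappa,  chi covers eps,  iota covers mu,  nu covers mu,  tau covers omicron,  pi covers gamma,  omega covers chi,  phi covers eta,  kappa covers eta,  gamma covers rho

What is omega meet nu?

Common lower bounds of {omega, nu}: chi, eps, omicron, ups.
The greatest among these is chi.

chi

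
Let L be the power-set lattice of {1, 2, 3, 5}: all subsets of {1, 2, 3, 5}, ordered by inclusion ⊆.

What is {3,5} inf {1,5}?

Under ⊆, meet is intersection: {3,5} ∩ {1,5} = {5}.

{5}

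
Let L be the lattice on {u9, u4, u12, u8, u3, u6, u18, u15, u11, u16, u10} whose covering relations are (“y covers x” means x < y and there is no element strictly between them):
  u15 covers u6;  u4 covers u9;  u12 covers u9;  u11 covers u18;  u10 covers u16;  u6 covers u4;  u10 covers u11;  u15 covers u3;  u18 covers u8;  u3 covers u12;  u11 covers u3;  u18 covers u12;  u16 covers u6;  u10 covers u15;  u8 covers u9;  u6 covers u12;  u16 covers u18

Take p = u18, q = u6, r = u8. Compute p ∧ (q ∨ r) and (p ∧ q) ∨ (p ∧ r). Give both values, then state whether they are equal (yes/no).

u18; u18; yes

q ∨ r = u16, so p ∧ (q ∨ r) = u18 ∧ u16 = u18.
p ∧ q = u12 and p ∧ r = u8, so (p ∧ q) ∨ (p ∧ r) = u12 ∨ u8 = u18.
Equal: yes.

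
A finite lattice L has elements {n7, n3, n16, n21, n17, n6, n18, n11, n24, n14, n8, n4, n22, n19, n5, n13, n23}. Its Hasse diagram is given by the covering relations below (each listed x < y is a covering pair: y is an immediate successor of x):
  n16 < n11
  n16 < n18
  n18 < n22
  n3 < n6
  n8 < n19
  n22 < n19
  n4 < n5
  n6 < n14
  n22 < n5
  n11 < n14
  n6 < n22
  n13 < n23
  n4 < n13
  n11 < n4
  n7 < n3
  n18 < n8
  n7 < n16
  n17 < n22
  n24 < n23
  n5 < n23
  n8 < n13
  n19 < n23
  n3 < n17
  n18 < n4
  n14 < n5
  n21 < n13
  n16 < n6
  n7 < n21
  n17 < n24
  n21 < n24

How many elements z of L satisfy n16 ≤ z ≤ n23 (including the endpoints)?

The interval [n16, n23] = {n11, n13, n14, n16, n18, n19, n22, n23, n4, n5, n6, n8}, which has 12 elements.

12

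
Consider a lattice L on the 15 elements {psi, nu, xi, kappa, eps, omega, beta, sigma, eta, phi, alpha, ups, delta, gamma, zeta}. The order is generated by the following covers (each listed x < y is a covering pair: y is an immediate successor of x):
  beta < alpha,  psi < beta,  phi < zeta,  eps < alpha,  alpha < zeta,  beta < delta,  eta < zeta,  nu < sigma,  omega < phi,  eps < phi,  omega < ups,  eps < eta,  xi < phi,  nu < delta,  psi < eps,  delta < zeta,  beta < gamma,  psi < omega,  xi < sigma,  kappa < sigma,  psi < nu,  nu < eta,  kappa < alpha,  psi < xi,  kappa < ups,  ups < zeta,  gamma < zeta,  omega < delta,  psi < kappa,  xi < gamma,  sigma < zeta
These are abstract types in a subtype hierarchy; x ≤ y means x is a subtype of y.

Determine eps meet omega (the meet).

Common lower bounds of {eps, omega}: psi.
The greatest among these is psi.

psi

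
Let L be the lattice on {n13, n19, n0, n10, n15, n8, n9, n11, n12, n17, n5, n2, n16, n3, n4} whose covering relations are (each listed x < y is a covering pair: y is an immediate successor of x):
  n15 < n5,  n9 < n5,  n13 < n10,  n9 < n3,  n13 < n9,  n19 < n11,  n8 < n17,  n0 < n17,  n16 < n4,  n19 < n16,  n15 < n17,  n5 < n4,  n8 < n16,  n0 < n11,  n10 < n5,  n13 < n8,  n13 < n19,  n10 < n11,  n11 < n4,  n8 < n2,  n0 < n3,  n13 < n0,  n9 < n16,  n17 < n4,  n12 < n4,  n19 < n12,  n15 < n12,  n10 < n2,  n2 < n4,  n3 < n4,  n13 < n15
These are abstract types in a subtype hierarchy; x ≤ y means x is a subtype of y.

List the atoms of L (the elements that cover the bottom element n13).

The atoms are exactly the elements that cover n13: n0, n10, n15, n19, n8, n9.

n0, n10, n15, n19, n8, n9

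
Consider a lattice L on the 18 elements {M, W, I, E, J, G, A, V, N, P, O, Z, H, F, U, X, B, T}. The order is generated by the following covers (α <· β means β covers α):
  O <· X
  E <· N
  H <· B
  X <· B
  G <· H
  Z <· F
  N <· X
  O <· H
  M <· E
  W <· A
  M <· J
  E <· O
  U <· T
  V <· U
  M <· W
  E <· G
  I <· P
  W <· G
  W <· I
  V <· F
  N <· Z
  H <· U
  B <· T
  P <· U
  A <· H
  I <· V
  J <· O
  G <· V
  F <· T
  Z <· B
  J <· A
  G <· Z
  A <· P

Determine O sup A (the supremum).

Common upper bounds of {O, A}: B, H, T, U.
The least among these is H.

H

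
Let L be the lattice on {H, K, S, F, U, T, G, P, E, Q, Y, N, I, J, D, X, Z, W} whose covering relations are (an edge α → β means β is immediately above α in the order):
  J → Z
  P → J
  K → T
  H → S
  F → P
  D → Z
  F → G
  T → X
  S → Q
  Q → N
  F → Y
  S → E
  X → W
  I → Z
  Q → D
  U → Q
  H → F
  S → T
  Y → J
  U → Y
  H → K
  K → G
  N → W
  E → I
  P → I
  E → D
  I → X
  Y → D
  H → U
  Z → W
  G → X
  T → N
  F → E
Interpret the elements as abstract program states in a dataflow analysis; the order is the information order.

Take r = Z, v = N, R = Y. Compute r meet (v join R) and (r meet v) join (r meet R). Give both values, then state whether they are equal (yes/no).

Z; D; no

v join R = W, so r meet (v join R) = Z meet W = Z.
r meet v = Q and r meet R = Y, so (r meet v) join (r meet R) = Q join Y = D.
Equal: no.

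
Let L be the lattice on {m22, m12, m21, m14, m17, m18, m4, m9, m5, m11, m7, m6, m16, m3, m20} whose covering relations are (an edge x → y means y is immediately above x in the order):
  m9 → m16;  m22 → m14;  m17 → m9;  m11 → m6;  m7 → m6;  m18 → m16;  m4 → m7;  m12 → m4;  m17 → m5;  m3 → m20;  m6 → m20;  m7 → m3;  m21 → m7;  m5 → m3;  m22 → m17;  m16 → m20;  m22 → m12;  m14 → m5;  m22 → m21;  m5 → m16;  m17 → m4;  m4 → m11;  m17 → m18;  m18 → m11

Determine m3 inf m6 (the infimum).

Common lower bounds of {m3, m6}: m12, m17, m21, m22, m4, m7.
The greatest among these is m7.

m7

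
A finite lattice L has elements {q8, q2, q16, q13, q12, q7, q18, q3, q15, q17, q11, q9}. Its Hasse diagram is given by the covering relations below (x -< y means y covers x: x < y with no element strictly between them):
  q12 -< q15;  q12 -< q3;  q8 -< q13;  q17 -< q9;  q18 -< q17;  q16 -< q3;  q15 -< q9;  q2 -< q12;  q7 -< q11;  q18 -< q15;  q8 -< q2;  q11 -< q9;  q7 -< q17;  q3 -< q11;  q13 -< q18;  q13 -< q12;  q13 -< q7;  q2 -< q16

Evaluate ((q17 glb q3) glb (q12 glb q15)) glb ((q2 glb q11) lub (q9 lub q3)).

q17 ∧ q3 = q13
q12 ∧ q15 = q12
q13 ∧ q12 = q13
q2 ∧ q11 = q2
q9 ∨ q3 = q9
q2 ∨ q9 = q9
q13 ∧ q9 = q13

q13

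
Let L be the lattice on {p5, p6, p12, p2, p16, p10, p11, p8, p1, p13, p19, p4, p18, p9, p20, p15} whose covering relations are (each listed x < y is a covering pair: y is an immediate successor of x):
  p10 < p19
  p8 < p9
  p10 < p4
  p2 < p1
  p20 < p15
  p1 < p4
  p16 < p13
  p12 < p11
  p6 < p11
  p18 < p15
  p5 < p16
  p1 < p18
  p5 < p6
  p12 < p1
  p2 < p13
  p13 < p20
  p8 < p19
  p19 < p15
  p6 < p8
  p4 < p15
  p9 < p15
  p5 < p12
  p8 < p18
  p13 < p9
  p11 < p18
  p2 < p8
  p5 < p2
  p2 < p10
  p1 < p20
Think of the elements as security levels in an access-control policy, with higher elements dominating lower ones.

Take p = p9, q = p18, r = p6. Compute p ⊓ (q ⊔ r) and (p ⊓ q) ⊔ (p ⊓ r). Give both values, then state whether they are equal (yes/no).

q ⊔ r = p18, so p ⊓ (q ⊔ r) = p9 ⊓ p18 = p8.
p ⊓ q = p8 and p ⊓ r = p6, so (p ⊓ q) ⊔ (p ⊓ r) = p8 ⊔ p6 = p8.
Equal: yes.

p8; p8; yes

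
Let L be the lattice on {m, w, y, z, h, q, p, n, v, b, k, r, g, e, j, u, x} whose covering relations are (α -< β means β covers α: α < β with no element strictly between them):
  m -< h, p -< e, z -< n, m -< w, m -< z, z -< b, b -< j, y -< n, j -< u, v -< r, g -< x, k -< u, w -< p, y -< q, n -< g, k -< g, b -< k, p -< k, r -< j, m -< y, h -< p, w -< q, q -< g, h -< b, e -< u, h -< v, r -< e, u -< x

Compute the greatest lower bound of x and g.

Common lower bounds of {x, g}: b, g, h, k, m, n, p, q, w, y, z.
The greatest among these is g.

g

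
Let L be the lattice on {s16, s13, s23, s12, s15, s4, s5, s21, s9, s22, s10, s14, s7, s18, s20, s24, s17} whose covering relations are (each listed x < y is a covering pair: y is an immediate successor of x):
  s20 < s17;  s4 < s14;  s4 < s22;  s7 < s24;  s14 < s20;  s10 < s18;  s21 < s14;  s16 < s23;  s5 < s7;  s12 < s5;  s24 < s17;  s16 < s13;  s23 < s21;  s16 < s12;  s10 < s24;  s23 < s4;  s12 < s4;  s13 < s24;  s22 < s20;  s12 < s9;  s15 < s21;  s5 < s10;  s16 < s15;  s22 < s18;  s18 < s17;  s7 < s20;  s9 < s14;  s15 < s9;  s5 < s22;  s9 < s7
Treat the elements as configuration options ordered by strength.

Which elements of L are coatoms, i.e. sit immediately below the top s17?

The coatoms are exactly the elements covered by s17: s18, s20, s24.

s18, s20, s24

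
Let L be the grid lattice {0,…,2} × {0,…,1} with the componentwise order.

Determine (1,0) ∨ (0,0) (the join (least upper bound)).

Common upper bounds of {(1,0), (0,0)}: (1,0), (1,1), (2,0), (2,1).
The least among these is (1,0).

(1,0)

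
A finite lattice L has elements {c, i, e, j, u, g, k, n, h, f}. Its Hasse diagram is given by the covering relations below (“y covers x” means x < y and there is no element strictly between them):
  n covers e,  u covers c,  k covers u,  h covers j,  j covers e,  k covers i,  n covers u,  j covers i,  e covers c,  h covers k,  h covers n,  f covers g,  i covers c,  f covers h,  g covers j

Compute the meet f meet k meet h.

k

Common lower bounds of {f, k, h}: c, i, k, u.
The greatest among these is k.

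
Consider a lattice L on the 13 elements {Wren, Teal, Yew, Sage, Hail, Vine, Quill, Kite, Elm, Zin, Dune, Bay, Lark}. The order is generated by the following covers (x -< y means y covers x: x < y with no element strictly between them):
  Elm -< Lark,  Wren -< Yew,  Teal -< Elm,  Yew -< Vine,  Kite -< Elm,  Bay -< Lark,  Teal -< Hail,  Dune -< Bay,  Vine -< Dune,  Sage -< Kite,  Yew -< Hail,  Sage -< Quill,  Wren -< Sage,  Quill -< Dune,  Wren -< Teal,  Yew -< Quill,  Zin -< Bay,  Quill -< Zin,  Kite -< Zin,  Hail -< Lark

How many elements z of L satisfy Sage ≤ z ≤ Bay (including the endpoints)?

6

The interval [Sage, Bay] = {Bay, Dune, Kite, Quill, Sage, Zin}, which has 6 elements.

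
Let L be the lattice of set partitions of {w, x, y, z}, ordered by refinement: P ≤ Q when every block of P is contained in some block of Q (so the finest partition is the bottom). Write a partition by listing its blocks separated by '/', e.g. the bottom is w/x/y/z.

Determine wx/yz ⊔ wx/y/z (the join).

The join of wx/yz and wx/y/z merges any blocks that overlap across the partitions, giving wx/yz.

wx/yz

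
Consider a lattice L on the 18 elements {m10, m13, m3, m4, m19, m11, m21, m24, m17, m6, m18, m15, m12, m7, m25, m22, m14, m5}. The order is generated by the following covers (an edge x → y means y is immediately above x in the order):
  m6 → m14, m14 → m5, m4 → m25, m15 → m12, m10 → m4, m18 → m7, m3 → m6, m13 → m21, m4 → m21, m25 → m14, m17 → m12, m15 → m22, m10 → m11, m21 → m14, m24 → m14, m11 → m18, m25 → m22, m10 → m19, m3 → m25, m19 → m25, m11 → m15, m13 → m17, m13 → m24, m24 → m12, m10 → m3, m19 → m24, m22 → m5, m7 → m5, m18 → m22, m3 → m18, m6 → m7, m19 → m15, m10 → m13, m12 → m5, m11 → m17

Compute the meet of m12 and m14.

Common lower bounds of {m12, m14}: m10, m13, m19, m24.
The greatest among these is m24.

m24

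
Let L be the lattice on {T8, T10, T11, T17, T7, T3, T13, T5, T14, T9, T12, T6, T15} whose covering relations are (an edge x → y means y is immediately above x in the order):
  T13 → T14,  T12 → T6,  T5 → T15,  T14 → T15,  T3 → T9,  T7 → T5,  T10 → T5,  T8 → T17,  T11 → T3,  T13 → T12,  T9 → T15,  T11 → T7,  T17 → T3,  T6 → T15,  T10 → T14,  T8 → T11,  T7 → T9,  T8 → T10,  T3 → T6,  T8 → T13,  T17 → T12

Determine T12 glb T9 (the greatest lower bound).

Common lower bounds of {T12, T9}: T17, T8.
The greatest among these is T17.

T17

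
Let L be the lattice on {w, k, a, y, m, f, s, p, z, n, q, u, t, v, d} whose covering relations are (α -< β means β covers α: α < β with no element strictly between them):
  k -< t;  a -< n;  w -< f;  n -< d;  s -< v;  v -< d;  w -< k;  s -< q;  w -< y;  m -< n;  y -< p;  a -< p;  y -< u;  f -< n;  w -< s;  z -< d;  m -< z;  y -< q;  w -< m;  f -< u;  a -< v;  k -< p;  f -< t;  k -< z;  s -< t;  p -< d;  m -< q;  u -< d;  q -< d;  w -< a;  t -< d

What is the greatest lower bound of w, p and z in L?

w

Common lower bounds of {w, p, z}: w.
The greatest among these is w.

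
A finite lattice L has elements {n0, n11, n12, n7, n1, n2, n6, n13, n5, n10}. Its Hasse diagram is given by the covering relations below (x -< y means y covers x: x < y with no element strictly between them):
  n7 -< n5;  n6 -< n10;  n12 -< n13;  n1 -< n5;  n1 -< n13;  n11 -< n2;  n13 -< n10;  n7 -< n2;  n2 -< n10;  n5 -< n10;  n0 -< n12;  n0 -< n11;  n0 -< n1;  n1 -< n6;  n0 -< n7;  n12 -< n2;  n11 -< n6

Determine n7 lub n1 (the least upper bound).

n5

Common upper bounds of {n7, n1}: n10, n5.
The least among these is n5.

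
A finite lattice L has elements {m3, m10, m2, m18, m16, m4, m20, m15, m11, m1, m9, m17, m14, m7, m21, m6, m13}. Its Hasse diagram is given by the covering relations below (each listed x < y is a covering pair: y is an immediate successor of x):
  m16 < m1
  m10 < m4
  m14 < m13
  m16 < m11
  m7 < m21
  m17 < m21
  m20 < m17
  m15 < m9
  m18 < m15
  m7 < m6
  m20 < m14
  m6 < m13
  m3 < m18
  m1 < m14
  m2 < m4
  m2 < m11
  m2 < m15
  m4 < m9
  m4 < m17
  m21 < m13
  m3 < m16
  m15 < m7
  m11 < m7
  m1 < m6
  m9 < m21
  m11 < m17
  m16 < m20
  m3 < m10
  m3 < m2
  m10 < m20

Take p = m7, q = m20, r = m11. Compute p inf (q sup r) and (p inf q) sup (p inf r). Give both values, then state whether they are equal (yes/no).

m11; m11; yes

q sup r = m17, so p inf (q sup r) = m7 inf m17 = m11.
p inf q = m16 and p inf r = m11, so (p inf q) sup (p inf r) = m16 sup m11 = m11.
Equal: yes.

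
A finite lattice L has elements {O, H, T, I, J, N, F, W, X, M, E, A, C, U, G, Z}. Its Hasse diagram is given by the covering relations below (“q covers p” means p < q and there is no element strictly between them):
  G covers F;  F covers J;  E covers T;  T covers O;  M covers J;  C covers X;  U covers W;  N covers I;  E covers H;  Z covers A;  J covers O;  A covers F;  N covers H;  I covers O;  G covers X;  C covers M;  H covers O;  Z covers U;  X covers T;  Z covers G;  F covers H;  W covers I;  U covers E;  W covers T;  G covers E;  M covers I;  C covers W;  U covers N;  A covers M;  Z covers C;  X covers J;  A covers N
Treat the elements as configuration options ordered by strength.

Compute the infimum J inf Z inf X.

J

Common lower bounds of {J, Z, X}: J, O.
The greatest among these is J.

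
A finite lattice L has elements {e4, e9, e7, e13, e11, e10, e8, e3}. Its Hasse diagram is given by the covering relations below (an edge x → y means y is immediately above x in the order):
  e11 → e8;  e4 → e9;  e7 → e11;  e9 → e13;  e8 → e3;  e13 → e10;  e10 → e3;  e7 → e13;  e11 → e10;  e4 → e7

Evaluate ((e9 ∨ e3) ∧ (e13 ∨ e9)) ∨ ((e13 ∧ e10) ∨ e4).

e9 ∨ e3 = e3
e13 ∨ e9 = e13
e3 ∧ e13 = e13
e13 ∧ e10 = e13
e13 ∨ e4 = e13
e13 ∨ e13 = e13

e13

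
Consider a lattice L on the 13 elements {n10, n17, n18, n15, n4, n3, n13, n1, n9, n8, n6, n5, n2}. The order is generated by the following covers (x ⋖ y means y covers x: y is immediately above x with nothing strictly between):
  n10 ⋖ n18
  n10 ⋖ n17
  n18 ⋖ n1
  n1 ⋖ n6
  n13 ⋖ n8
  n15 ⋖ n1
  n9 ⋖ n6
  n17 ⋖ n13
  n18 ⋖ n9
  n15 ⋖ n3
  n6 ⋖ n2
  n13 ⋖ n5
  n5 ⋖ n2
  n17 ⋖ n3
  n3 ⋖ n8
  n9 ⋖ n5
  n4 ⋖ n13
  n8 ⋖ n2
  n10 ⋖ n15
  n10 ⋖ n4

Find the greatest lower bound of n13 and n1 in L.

n10

Common lower bounds of {n13, n1}: n10.
The greatest among these is n10.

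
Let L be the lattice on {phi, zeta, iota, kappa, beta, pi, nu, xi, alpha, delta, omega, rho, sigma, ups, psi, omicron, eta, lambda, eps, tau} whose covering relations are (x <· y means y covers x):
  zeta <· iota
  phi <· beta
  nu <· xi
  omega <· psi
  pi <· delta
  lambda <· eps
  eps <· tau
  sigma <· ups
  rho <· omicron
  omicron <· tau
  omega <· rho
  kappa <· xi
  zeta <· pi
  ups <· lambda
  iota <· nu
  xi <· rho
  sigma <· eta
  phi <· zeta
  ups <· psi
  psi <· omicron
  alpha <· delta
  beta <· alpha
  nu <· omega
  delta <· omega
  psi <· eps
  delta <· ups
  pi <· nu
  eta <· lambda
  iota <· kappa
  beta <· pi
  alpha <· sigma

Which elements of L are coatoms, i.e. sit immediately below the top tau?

eps, omicron

The coatoms are exactly the elements covered by tau: eps, omicron.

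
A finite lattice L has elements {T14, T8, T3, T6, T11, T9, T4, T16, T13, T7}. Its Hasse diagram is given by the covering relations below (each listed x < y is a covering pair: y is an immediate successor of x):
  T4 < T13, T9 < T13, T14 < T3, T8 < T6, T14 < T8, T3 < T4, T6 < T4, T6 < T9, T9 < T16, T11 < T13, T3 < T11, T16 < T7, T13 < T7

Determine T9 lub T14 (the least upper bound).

Common upper bounds of {T9, T14}: T13, T16, T7, T9.
The least among these is T9.

T9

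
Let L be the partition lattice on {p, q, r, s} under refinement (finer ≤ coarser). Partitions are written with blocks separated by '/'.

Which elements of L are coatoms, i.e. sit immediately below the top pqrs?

p/qrs, pq/rs, pqr/s, pqs/r, pr/qs, prs/q, ps/qr

The coatoms are exactly the elements covered by pqrs: p/qrs, pq/rs, pqr/s, pqs/r, pr/qs, prs/q, ps/qr.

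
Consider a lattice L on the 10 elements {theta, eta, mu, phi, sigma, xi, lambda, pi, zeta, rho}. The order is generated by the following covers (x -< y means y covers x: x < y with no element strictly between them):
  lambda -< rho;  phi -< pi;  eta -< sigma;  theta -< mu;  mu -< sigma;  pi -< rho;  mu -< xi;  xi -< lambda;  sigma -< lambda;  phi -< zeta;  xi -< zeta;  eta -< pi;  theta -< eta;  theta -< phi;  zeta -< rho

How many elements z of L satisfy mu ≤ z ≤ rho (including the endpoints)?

6

The interval [mu, rho] = {lambda, mu, rho, sigma, xi, zeta}, which has 6 elements.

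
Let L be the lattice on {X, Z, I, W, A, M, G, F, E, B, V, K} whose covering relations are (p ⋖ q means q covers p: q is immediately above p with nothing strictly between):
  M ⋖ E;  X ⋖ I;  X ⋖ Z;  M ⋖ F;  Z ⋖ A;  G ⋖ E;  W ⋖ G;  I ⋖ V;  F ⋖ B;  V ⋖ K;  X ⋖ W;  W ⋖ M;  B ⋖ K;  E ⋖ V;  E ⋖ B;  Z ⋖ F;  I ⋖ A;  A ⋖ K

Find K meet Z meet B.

Z

Common lower bounds of {K, Z, B}: X, Z.
The greatest among these is Z.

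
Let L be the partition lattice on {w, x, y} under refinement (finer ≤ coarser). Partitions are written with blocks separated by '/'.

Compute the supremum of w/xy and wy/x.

The join of w/xy and wy/x merges any blocks that overlap across the partitions, giving wxy.

wxy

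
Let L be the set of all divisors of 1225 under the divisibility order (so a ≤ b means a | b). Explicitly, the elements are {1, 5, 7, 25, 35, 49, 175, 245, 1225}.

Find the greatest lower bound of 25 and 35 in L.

5

In the divisibility order, the meet is the greatest common divisor: gcd(25, 35) = 5.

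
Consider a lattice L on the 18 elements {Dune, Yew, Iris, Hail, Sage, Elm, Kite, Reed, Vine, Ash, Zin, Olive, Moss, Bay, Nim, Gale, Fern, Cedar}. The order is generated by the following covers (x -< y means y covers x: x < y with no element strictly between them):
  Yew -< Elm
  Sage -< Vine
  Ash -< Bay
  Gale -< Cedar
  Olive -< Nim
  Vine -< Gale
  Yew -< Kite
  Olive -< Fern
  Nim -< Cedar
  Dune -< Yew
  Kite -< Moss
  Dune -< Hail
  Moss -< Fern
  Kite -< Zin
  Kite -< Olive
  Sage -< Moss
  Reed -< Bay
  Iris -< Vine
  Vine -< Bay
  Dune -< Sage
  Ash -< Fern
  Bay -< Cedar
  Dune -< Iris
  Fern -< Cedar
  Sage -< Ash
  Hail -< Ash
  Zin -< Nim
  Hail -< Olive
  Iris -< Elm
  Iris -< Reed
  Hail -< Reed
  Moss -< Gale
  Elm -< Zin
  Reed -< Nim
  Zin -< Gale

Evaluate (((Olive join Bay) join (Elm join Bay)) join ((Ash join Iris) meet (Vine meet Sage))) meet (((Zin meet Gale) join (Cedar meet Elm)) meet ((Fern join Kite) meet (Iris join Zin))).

Olive ∨ Bay = Cedar
Elm ∨ Bay = Cedar
Cedar ∨ Cedar = Cedar
Ash ∨ Iris = Bay
Vine ∧ Sage = Sage
Bay ∧ Sage = Sage
Cedar ∨ Sage = Cedar
Zin ∧ Gale = Zin
Cedar ∧ Elm = Elm
Zin ∨ Elm = Zin
Fern ∨ Kite = Fern
Iris ∨ Zin = Zin
Fern ∧ Zin = Kite
Zin ∧ Kite = Kite
Cedar ∧ Kite = Kite

Kite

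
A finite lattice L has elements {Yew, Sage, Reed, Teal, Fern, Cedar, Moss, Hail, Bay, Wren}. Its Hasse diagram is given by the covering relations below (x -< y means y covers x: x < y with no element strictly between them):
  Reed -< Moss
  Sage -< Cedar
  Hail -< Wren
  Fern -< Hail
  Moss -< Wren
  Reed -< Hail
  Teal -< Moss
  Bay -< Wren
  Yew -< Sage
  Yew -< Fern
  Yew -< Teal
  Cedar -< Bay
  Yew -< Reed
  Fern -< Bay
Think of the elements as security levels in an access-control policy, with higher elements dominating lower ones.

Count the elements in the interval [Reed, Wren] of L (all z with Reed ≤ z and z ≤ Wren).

The interval [Reed, Wren] = {Hail, Moss, Reed, Wren}, which has 4 elements.

4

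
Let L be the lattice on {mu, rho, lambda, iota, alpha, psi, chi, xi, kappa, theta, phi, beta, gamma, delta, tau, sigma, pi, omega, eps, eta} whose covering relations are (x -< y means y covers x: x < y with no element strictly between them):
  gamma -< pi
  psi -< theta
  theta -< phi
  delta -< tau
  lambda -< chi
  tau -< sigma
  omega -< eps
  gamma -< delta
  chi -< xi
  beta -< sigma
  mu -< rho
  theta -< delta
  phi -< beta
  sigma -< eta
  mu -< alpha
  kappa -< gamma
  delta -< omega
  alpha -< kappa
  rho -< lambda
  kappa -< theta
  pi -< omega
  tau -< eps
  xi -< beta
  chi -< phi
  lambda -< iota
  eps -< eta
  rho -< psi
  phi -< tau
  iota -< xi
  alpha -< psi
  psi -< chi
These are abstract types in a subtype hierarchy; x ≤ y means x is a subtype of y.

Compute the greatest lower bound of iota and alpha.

Common lower bounds of {iota, alpha}: mu.
The greatest among these is mu.

mu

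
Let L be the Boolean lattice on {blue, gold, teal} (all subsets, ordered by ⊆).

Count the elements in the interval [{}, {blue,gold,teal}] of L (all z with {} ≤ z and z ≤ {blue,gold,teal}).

8

The interval [{}, {blue,gold,teal}] = {{blue,gold,teal}, {blue,gold}, {blue,teal}, {blue}, {gold,teal}, {gold}, {teal}, {}}, which has 8 elements.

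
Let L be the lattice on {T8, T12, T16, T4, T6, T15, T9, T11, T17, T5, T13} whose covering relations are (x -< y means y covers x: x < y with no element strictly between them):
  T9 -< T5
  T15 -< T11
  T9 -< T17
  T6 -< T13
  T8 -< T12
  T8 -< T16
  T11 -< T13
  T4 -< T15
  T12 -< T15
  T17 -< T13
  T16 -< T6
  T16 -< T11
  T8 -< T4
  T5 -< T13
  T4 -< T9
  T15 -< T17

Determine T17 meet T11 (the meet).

Common lower bounds of {T17, T11}: T12, T15, T4, T8.
The greatest among these is T15.

T15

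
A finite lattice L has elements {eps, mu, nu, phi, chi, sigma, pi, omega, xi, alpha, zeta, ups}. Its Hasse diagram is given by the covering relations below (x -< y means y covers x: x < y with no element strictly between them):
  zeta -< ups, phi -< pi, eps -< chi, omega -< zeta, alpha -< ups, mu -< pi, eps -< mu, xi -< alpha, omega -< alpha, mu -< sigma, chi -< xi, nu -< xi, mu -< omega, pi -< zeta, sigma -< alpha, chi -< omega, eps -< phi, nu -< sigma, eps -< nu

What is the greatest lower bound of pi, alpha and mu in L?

mu

Common lower bounds of {pi, alpha, mu}: eps, mu.
The greatest among these is mu.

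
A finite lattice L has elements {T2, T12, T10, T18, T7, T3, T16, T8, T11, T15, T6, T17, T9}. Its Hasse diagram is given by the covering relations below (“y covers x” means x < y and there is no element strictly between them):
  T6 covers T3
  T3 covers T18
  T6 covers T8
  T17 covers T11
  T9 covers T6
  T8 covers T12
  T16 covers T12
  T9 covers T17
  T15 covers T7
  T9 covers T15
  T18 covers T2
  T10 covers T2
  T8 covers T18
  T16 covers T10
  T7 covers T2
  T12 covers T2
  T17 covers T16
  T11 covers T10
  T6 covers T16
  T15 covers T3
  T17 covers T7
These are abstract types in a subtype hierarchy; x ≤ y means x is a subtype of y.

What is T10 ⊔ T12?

Common upper bounds of {T10, T12}: T16, T17, T6, T9.
The least among these is T16.

T16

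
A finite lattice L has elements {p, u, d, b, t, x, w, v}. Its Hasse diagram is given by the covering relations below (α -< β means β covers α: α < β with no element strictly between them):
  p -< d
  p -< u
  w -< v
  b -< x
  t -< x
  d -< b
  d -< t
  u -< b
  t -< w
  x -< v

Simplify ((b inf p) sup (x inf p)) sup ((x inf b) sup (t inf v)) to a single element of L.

x

b ∧ p = p
x ∧ p = p
p ∨ p = p
x ∧ b = b
t ∧ v = t
b ∨ t = x
p ∨ x = x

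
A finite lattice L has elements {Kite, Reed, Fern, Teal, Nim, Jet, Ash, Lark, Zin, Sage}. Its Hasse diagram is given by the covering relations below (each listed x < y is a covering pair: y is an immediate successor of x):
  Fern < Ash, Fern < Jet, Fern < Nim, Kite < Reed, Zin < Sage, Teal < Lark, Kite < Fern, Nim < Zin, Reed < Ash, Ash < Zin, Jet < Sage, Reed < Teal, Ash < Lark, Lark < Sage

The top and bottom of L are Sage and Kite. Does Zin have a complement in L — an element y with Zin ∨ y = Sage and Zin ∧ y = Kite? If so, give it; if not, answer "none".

none

For every candidate y, either Zin ∨ y ≠ Sage or Zin ∧ y ≠ Kite; no complement exists.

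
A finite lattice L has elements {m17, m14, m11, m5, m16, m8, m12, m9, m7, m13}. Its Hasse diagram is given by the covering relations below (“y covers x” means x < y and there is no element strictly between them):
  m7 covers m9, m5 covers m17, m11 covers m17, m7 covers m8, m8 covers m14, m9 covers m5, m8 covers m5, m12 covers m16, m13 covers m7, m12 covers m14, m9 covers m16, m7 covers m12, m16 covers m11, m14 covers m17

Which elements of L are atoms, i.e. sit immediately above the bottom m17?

m11, m14, m5

The atoms are exactly the elements that cover m17: m11, m14, m5.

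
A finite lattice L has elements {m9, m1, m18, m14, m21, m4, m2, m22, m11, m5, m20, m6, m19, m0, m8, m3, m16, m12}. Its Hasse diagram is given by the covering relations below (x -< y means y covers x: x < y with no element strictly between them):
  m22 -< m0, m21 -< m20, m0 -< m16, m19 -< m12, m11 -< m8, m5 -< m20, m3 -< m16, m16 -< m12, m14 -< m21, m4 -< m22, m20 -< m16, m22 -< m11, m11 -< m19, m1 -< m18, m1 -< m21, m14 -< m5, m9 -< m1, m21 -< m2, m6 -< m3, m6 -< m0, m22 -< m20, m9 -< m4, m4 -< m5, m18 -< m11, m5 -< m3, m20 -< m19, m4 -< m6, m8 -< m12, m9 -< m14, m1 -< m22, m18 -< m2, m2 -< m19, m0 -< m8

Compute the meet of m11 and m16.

m22

Common lower bounds of {m11, m16}: m1, m22, m4, m9.
The greatest among these is m22.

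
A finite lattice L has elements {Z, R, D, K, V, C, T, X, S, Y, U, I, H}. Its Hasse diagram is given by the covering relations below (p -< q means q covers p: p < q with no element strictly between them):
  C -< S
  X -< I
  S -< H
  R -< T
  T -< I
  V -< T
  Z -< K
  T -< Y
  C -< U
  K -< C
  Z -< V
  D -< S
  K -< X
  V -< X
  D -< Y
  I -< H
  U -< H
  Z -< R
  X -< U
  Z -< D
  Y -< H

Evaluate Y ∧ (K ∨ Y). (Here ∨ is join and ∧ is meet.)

K ∨ Y = H
Y ∧ H = Y

Y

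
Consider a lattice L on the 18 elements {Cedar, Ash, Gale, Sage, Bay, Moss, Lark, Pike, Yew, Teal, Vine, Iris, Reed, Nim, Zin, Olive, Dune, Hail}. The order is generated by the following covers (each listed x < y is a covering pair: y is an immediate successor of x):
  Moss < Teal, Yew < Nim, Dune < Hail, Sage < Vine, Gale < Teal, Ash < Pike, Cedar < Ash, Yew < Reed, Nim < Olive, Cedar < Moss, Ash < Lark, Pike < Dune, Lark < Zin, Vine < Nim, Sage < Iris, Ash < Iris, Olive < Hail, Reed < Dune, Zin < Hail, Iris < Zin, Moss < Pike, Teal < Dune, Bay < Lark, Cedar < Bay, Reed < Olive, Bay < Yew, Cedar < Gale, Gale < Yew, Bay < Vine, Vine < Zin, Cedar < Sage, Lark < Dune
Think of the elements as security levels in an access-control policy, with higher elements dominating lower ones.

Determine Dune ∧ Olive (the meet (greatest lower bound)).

Common lower bounds of {Dune, Olive}: Bay, Cedar, Gale, Reed, Yew.
The greatest among these is Reed.

Reed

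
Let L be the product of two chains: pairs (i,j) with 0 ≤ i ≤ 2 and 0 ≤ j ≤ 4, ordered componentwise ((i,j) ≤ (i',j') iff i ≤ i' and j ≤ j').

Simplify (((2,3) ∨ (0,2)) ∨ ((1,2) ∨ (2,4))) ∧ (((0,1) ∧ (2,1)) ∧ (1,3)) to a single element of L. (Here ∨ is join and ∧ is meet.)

(0,1)

(2,3) ∨ (0,2) = (2,3)
(1,2) ∨ (2,4) = (2,4)
(2,3) ∨ (2,4) = (2,4)
(0,1) ∧ (2,1) = (0,1)
(0,1) ∧ (1,3) = (0,1)
(2,4) ∧ (0,1) = (0,1)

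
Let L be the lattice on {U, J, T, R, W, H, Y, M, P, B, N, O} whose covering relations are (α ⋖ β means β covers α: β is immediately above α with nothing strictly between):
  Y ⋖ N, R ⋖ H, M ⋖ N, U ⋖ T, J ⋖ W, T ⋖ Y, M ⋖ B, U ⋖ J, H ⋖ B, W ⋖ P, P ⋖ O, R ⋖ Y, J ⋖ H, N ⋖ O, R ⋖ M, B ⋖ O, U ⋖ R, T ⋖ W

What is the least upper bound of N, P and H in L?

Common upper bounds of {N, P, H}: O.
The least among these is O.

O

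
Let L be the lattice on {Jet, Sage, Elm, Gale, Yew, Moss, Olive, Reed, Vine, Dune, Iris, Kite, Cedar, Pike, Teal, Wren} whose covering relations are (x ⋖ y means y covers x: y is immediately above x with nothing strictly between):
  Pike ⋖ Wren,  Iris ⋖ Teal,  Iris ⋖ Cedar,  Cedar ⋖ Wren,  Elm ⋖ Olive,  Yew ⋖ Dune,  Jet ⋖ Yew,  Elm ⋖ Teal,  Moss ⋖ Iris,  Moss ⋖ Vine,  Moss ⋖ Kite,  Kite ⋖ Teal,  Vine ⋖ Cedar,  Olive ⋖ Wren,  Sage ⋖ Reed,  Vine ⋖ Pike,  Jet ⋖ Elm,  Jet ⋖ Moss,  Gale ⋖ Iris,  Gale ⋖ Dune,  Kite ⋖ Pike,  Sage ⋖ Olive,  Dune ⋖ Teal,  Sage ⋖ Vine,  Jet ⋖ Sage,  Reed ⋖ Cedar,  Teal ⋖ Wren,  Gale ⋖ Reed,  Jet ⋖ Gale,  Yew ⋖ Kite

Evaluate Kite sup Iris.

Teal

Kite ∨ Iris = Teal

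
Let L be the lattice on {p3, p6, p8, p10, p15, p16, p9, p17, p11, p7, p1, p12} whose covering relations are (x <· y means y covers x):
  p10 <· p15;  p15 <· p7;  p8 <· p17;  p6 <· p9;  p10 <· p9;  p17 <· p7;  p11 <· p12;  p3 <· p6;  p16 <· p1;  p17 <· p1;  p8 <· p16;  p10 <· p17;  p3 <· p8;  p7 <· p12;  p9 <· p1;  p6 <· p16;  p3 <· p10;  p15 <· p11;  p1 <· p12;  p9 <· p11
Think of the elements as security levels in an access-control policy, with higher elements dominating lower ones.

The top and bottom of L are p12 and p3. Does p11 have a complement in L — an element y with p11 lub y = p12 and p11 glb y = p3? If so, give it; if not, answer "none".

p8

Need y with p11 ∨ y = p12 and p11 ∧ y = p3.
Checking each element gives: p8.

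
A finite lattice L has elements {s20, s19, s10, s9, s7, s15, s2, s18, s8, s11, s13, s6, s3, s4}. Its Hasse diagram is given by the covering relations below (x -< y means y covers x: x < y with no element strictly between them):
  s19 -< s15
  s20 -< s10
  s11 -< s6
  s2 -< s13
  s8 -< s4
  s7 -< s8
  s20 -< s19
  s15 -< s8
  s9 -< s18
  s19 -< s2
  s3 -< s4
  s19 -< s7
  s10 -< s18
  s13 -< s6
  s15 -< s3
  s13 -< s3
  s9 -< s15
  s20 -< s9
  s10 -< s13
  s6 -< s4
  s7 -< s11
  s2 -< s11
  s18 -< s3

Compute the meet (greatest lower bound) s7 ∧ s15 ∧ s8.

Common lower bounds of {s7, s15, s8}: s19, s20.
The greatest among these is s19.

s19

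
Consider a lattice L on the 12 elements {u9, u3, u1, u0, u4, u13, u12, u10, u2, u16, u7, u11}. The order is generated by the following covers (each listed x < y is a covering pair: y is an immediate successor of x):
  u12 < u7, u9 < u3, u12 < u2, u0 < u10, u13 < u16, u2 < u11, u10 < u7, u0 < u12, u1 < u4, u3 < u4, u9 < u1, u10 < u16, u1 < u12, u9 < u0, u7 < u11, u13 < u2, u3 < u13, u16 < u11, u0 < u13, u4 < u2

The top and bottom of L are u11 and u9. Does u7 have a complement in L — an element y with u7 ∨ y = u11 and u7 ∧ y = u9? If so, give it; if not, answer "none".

u3

Need y with u7 ∨ y = u11 and u7 ∧ y = u9.
Checking each element gives: u3.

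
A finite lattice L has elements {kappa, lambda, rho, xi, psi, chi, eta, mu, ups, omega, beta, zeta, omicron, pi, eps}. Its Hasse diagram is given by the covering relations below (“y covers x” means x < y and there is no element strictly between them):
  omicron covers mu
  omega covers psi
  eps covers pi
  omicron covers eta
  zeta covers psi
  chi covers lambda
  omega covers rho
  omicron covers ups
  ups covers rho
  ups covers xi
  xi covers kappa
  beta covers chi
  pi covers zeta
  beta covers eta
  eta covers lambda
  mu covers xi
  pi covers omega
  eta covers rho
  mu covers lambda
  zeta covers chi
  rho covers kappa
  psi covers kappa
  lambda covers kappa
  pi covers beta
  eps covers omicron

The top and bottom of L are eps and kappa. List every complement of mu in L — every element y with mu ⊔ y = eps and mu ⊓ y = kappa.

omega, psi

Need y with mu ∨ y = eps and mu ∧ y = kappa.
Checking each element gives: omega, psi.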